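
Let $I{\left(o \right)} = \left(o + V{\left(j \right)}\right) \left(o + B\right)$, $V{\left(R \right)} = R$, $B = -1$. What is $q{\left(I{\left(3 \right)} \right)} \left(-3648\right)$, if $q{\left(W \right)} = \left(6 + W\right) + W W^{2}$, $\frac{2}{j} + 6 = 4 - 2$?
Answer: $-496128$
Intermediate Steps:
$j = - \frac{1}{2}$ ($j = \frac{2}{-6 + \left(4 - 2\right)} = \frac{2}{-6 + 2} = \frac{2}{-4} = 2 \left(- \frac{1}{4}\right) = - \frac{1}{2} \approx -0.5$)
$I{\left(o \right)} = \left(-1 + o\right) \left(- \frac{1}{2} + o\right)$ ($I{\left(o \right)} = \left(o - \frac{1}{2}\right) \left(o - 1\right) = \left(- \frac{1}{2} + o\right) \left(-1 + o\right) = \left(-1 + o\right) \left(- \frac{1}{2} + o\right)$)
$q{\left(W \right)} = 6 + W + W^{3}$ ($q{\left(W \right)} = \left(6 + W\right) + W^{3} = 6 + W + W^{3}$)
$q{\left(I{\left(3 \right)} \right)} \left(-3648\right) = \left(6 + \left(\frac{1}{2} + 3^{2} - \frac{9}{2}\right) + \left(\frac{1}{2} + 3^{2} - \frac{9}{2}\right)^{3}\right) \left(-3648\right) = \left(6 + \left(\frac{1}{2} + 9 - \frac{9}{2}\right) + \left(\frac{1}{2} + 9 - \frac{9}{2}\right)^{3}\right) \left(-3648\right) = \left(6 + 5 + 5^{3}\right) \left(-3648\right) = \left(6 + 5 + 125\right) \left(-3648\right) = 136 \left(-3648\right) = -496128$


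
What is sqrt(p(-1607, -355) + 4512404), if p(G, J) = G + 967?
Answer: 2*sqrt(1127941) ≈ 2124.1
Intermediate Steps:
p(G, J) = 967 + G
sqrt(p(-1607, -355) + 4512404) = sqrt((967 - 1607) + 4512404) = sqrt(-640 + 4512404) = sqrt(4511764) = 2*sqrt(1127941)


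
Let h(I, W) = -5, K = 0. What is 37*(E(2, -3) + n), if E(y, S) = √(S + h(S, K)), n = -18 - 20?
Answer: -1406 + 74*I*√2 ≈ -1406.0 + 104.65*I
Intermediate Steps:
n = -38
E(y, S) = √(-5 + S) (E(y, S) = √(S - 5) = √(-5 + S))
37*(E(2, -3) + n) = 37*(√(-5 - 3) - 38) = 37*(√(-8) - 38) = 37*(2*I*√2 - 38) = 37*(-38 + 2*I*√2) = -1406 + 74*I*√2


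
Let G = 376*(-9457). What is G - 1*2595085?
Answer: -6150917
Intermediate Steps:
G = -3555832
G - 1*2595085 = -3555832 - 1*2595085 = -3555832 - 2595085 = -6150917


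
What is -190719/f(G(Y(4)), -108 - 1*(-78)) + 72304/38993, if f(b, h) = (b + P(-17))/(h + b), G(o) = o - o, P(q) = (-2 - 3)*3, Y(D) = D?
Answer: -14873339630/38993 ≈ -3.8144e+5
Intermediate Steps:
P(q) = -15 (P(q) = -5*3 = -15)
G(o) = 0
f(b, h) = (-15 + b)/(b + h) (f(b, h) = (b - 15)/(h + b) = (-15 + b)/(b + h))
-190719/f(G(Y(4)), -108 - 1*(-78)) + 72304/38993 = -190719*(0 + (-108 - 1*(-78)))/(-15 + 0) + 72304/38993 = -190719/(-15/(0 + (-108 + 78))) + 72304*(1/38993) = -190719/(-15/(0 - 30)) + 72304/38993 = -190719/(-15/(-30)) + 72304/38993 = -190719/((-1/30*(-15))) + 72304/38993 = -190719/1/2 + 72304/38993 = -190719*2 + 72304/38993 = -381438 + 72304/38993 = -14873339630/38993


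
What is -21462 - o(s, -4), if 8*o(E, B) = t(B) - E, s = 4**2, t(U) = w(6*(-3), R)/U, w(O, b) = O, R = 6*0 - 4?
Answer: -343369/16 ≈ -21461.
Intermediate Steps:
R = -4 (R = 0 - 4 = -4)
t(U) = -18/U (t(U) = (6*(-3))/U = -18/U)
s = 16
o(E, B) = -9/(4*B) - E/8 (o(E, B) = (-18/B - E)/8 = (-E - 18/B)/8 = -9/(4*B) - E/8)
-21462 - o(s, -4) = -21462 - (-18 - 1*(-4)*16)/(8*(-4)) = -21462 - (-1)*(-18 + 64)/(8*4) = -21462 - (-1)*46/(8*4) = -21462 - 1*(-23/16) = -21462 + 23/16 = -343369/16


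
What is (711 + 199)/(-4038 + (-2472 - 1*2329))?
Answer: -910/8839 ≈ -0.10295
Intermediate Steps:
(711 + 199)/(-4038 + (-2472 - 1*2329)) = 910/(-4038 + (-2472 - 2329)) = 910/(-4038 - 4801) = 910/(-8839) = 910*(-1/8839) = -910/8839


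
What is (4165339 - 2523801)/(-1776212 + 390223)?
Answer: -1641538/1385989 ≈ -1.1844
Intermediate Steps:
(4165339 - 2523801)/(-1776212 + 390223) = 1641538/(-1385989) = 1641538*(-1/1385989) = -1641538/1385989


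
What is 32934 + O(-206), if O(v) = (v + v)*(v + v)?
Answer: 202678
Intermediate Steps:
O(v) = 4*v² (O(v) = (2*v)*(2*v) = 4*v²)
32934 + O(-206) = 32934 + 4*(-206)² = 32934 + 4*42436 = 32934 + 169744 = 202678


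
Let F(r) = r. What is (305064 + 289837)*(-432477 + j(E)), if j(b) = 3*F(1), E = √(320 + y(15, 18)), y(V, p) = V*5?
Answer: -257279215074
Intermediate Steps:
y(V, p) = 5*V
E = √395 (E = √(320 + 5*15) = √(320 + 75) = √395 ≈ 19.875)
j(b) = 3 (j(b) = 3*1 = 3)
(305064 + 289837)*(-432477 + j(E)) = (305064 + 289837)*(-432477 + 3) = 594901*(-432474) = -257279215074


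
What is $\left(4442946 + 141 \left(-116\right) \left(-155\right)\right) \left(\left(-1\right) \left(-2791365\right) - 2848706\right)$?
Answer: $-400132722966$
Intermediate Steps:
$\left(4442946 + 141 \left(-116\right) \left(-155\right)\right) \left(\left(-1\right) \left(-2791365\right) - 2848706\right) = \left(4442946 - -2535180\right) \left(2791365 - 2848706\right) = \left(4442946 + 2535180\right) \left(-57341\right) = 6978126 \left(-57341\right) = -400132722966$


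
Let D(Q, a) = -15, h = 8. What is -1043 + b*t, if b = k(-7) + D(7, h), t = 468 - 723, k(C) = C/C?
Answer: 2527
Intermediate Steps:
k(C) = 1
t = -255
b = -14 (b = 1 - 15 = -14)
-1043 + b*t = -1043 - 14*(-255) = -1043 + 3570 = 2527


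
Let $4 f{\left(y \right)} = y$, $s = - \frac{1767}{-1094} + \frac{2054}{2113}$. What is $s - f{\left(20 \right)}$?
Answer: $- \frac{5577363}{2311622} \approx -2.4128$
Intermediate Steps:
$s = \frac{5980747}{2311622}$ ($s = \left(-1767\right) \left(- \frac{1}{1094}\right) + 2054 \cdot \frac{1}{2113} = \frac{1767}{1094} + \frac{2054}{2113} = \frac{5980747}{2311622} \approx 2.5872$)
$f{\left(y \right)} = \frac{y}{4}$
$s - f{\left(20 \right)} = \frac{5980747}{2311622} - \frac{1}{4} \cdot 20 = \frac{5980747}{2311622} - 5 = - \frac{5577363}{2311622}$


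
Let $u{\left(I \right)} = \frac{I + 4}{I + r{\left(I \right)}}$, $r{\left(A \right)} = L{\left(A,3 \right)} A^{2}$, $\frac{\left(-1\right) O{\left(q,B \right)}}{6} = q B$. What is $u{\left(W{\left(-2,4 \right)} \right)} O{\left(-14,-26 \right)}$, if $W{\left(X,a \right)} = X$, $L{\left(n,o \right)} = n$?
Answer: $\frac{2184}{5} \approx 436.8$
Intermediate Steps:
$O{\left(q,B \right)} = - 6 B q$ ($O{\left(q,B \right)} = - 6 q B = - 6 B q$)
$r{\left(A \right)} = A^{3}$ ($r{\left(A \right)} = A A^{2} = A^{3}$)
$u{\left(I \right)} = \frac{4 + I}{I + I^{3}}$ ($u{\left(I \right)} = \frac{I + 4}{I + I^{3}} = \frac{4 + I}{I + I^{3}}$)
$u{\left(W{\left(-2,4 \right)} \right)} O{\left(-14,-26 \right)} = \frac{4 - 2}{-2 + \left(-2\right)^{3}} \left(\left(-6\right) \left(-26\right) \left(-14\right)\right) = \frac{1}{-2 - 8} \cdot 2 \left(-2184\right) = \frac{1}{-10} \cdot 2 \left(-2184\right) = \left(- \frac{1}{10}\right) 2 \left(-2184\right) = \left(- \frac{1}{5}\right) \left(-2184\right) = \frac{2184}{5}$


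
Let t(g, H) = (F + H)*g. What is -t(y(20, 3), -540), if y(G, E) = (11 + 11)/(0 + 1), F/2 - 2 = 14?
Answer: 11176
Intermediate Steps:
F = 32 (F = 4 + 2*14 = 4 + 28 = 32)
y(G, E) = 22 (y(G, E) = 22/1 = 22*1 = 22)
t(g, H) = g*(32 + H) (t(g, H) = (32 + H)*g = g*(32 + H))
-t(y(20, 3), -540) = -22*(32 - 540) = -22*(-508) = -1*(-11176) = 11176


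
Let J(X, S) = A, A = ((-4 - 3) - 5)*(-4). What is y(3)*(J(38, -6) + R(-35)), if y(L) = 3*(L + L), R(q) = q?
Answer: 234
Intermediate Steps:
A = 48 (A = (-7 - 5)*(-4) = -12*(-4) = 48)
J(X, S) = 48
y(L) = 6*L (y(L) = 3*(2*L) = 6*L)
y(3)*(J(38, -6) + R(-35)) = (6*3)*(48 - 35) = 18*13 = 234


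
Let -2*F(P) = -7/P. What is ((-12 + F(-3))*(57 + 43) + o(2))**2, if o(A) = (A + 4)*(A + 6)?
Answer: 14485636/9 ≈ 1.6095e+6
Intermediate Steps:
F(P) = 7/(2*P) (F(P) = -(-7)/(2*P) = 7/(2*P))
o(A) = (4 + A)*(6 + A)
((-12 + F(-3))*(57 + 43) + o(2))**2 = ((-12 + (7/2)/(-3))*(57 + 43) + (24 + 2**2 + 10*2))**2 = ((-12 + (7/2)*(-1/3))*100 + (24 + 4 + 20))**2 = ((-12 - 7/6)*100 + 48)**2 = (-79/6*100 + 48)**2 = (-3950/3 + 48)**2 = (-3806/3)**2 = 14485636/9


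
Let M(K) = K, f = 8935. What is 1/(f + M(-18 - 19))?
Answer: 1/8898 ≈ 0.00011238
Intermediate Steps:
1/(f + M(-18 - 19)) = 1/(8935 + (-18 - 19)) = 1/(8935 - 37) = 1/8898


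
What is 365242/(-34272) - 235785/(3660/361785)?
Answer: -24362683949741/1045296 ≈ -2.3307e+7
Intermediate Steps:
365242/(-34272) - 235785/(3660/361785) = 365242*(-1/34272) - 235785/(3660*(1/361785)) = -182621/17136 - 235785/244/24119 = -182621/17136 - 235785*24119/244 = -182621/17136 - 5686898415/244 = -24362683949741/1045296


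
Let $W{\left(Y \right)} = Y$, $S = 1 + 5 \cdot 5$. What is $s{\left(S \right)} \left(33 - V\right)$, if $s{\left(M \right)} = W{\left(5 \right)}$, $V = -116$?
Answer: $745$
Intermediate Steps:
$S = 26$ ($S = 1 + 25 = 26$)
$s{\left(M \right)} = 5$
$s{\left(S \right)} \left(33 - V\right) = 5 \left(33 - -116\right) = 5 \left(33 + 116\right) = 5 \cdot 149 = 745$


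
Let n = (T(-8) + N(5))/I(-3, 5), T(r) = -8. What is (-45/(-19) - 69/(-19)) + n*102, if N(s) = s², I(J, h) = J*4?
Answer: -277/2 ≈ -138.50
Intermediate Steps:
I(J, h) = 4*J
n = -17/12 (n = (-8 + 5²)/((4*(-3))) = (-8 + 25)/(-12) = 17*(-1/12) = -17/12 ≈ -1.4167)
(-45/(-19) - 69/(-19)) + n*102 = (-45/(-19) - 69/(-19)) - 17/12*102 = (-45*(-1/19) - 69*(-1/19)) - 289/2 = (45/19 + 69/19) - 289/2 = 6 - 289/2 = -277/2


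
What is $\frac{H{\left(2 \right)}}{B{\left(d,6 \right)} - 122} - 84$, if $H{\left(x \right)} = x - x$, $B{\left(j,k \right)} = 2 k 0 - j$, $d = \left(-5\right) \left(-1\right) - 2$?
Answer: $-84$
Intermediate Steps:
$d = 3$ ($d = 5 - 2 = 3$)
$B{\left(j,k \right)} = - j$ ($B{\left(j,k \right)} = 0 - j = - j$)
$H{\left(x \right)} = 0$
$\frac{H{\left(2 \right)}}{B{\left(d,6 \right)} - 122} - 84 = \frac{0}{\left(-1\right) 3 - 122} - 84 = \frac{0}{-3 - 122} - 84 = \frac{0}{-125} - 84 = 0 \left(- \frac{1}{125}\right) - 84 = 0 - 84 = -84$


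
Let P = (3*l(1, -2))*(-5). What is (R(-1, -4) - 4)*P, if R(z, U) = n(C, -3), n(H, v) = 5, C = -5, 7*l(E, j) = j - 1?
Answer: 45/7 ≈ 6.4286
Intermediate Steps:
l(E, j) = -⅐ + j/7 (l(E, j) = (j - 1)/7 = (-1 + j)/7 = -⅐ + j/7)
R(z, U) = 5
P = 45/7 (P = (3*(-⅐ + (⅐)*(-2)))*(-5) = (3*(-⅐ - 2/7))*(-5) = (3*(-3/7))*(-5) = -9/7*(-5) = 45/7 ≈ 6.4286)
(R(-1, -4) - 4)*P = (5 - 4)*(45/7) = 1*(45/7) = 45/7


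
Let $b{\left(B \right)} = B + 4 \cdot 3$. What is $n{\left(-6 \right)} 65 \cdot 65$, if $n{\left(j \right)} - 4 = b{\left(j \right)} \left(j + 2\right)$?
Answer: $-84500$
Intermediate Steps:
$b{\left(B \right)} = 12 + B$ ($b{\left(B \right)} = B + 12 = 12 + B$)
$n{\left(j \right)} = 4 + \left(2 + j\right) \left(12 + j\right)$ ($n{\left(j \right)} = 4 + \left(12 + j\right) \left(j + 2\right) = 4 + \left(12 + j\right) \left(2 + j\right) = 4 + \left(2 + j\right) \left(12 + j\right)$)
$n{\left(-6 \right)} 65 \cdot 65 = \left(28 + \left(-6\right)^{2} + 14 \left(-6\right)\right) 65 \cdot 65 = \left(28 + 36 - 84\right) 65 \cdot 65 = \left(-20\right) 65 \cdot 65 = \left(-1300\right) 65 = -84500$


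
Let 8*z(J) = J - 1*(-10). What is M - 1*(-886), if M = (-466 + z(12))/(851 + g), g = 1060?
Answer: 6770731/7644 ≈ 885.76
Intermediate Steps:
z(J) = 5/4 + J/8 (z(J) = (J - 1*(-10))/8 = (J + 10)/8 = (10 + J)/8 = 5/4 + J/8)
M = -1853/7644 (M = (-466 + (5/4 + (⅛)*12))/(851 + 1060) = (-466 + (5/4 + 3/2))/1911 = (-466 + 11/4)*(1/1911) = -1853/4*1/1911 = -1853/7644 ≈ -0.24241)
M - 1*(-886) = -1853/7644 - 1*(-886) = -1853/7644 + 886 = 6770731/7644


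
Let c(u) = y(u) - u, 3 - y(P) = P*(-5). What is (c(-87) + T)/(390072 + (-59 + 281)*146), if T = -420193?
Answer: -210269/211242 ≈ -0.99539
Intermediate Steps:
y(P) = 3 + 5*P (y(P) = 3 - P*(-5) = 3 - (-5)*P = 3 + 5*P)
c(u) = 3 + 4*u (c(u) = (3 + 5*u) - u = 3 + 4*u)
(c(-87) + T)/(390072 + (-59 + 281)*146) = ((3 + 4*(-87)) - 420193)/(390072 + (-59 + 281)*146) = ((3 - 348) - 420193)/(390072 + 222*146) = (-345 - 420193)/(390072 + 32412) = -420538/422484 = -420538*1/422484 = -210269/211242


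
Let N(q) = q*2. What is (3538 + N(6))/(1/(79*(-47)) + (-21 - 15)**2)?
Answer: 13181150/4812047 ≈ 2.7392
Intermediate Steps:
N(q) = 2*q
(3538 + N(6))/(1/(79*(-47)) + (-21 - 15)**2) = (3538 + 2*6)/(1/(79*(-47)) + (-21 - 15)**2) = (3538 + 12)/(1/(-3713) + (-36)**2) = 3550/(-1/3713 + 1296) = 3550/(4812047/3713) = 3550*(3713/4812047) = 13181150/4812047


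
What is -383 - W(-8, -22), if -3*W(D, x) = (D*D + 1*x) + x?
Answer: -1129/3 ≈ -376.33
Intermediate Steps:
W(D, x) = -2*x/3 - D²/3 (W(D, x) = -((D*D + 1*x) + x)/3 = -((D² + x) + x)/3 = -((x + D²) + x)/3 = -(D² + 2*x)/3 = -2*x/3 - D²/3)
-383 - W(-8, -22) = -383 - (-⅔*(-22) - ⅓*(-8)²) = -383 - (44/3 - ⅓*64) = -383 - (44/3 - 64/3) = -383 - 1*(-20/3) = -383 + 20/3 = -1129/3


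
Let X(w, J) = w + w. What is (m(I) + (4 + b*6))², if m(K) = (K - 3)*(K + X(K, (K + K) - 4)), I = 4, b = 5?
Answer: 2116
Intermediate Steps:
X(w, J) = 2*w
m(K) = 3*K*(-3 + K) (m(K) = (K - 3)*(K + 2*K) = (-3 + K)*(3*K) = 3*K*(-3 + K))
(m(I) + (4 + b*6))² = (3*4*(-3 + 4) + (4 + 5*6))² = (3*4*1 + (4 + 30))² = (12 + 34)² = 46² = 2116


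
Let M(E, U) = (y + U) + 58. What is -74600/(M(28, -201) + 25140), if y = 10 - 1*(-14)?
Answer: -74600/25021 ≈ -2.9815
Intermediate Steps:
y = 24 (y = 10 + 14 = 24)
M(E, U) = 82 + U (M(E, U) = (24 + U) + 58 = 82 + U)
-74600/(M(28, -201) + 25140) = -74600/((82 - 201) + 25140) = -74600/(-119 + 25140) = -74600/25021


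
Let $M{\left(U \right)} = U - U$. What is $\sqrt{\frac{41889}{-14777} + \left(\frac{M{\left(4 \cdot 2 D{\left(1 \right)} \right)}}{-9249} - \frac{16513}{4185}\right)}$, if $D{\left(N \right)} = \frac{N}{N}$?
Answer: $\frac{i \sqrt{2881262323496130}}{20613915} \approx 2.6039 i$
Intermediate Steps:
$D{\left(N \right)} = 1$
$M{\left(U \right)} = 0$
$\sqrt{\frac{41889}{-14777} + \left(\frac{M{\left(4 \cdot 2 D{\left(1 \right)} \right)}}{-9249} - \frac{16513}{4185}\right)} = \sqrt{\frac{41889}{-14777} + \left(\frac{0}{-9249} - \frac{16513}{4185}\right)} = \sqrt{41889 \left(- \frac{1}{14777}\right) + \left(0 \left(- \frac{1}{9249}\right) - \frac{16513}{4185}\right)} = \sqrt{- \frac{41889}{14777} + \left(0 - \frac{16513}{4185}\right)} = \sqrt{- \frac{41889}{14777} - \frac{16513}{4185}} = \sqrt{- \frac{419318066}{61841745}} = \frac{i \sqrt{2881262323496130}}{20613915}$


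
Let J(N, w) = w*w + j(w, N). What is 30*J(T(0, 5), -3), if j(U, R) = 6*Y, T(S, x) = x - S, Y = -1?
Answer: 90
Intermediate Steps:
j(U, R) = -6 (j(U, R) = 6*(-1) = -6)
J(N, w) = -6 + w² (J(N, w) = w*w - 6 = w² - 6 = -6 + w²)
30*J(T(0, 5), -3) = 30*(-6 + (-3)²) = 30*(-6 + 9) = 30*3 = 90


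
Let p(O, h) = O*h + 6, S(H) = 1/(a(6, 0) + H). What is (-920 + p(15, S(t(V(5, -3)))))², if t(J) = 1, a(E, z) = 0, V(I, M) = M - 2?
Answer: 808201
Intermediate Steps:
V(I, M) = -2 + M
S(H) = 1/H (S(H) = 1/(0 + H) = 1/H)
p(O, h) = 6 + O*h
(-920 + p(15, S(t(V(5, -3)))))² = (-920 + (6 + 15/1))² = (-920 + (6 + 15*1))² = (-920 + (6 + 15))² = (-920 + 21)² = (-899)² = 808201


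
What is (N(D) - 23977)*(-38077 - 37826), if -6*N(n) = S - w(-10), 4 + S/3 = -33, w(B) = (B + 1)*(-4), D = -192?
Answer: 3636133215/2 ≈ 1.8181e+9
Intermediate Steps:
w(B) = -4 - 4*B (w(B) = (1 + B)*(-4) = -4 - 4*B)
S = -111 (S = -12 + 3*(-33) = -12 - 99 = -111)
N(n) = 49/2 (N(n) = -(-111 - (-4 - 4*(-10)))/6 = -(-111 - (-4 + 40))/6 = -(-111 - 1*36)/6 = -(-111 - 36)/6 = -1/6*(-147) = 49/2)
(N(D) - 23977)*(-38077 - 37826) = (49/2 - 23977)*(-38077 - 37826) = -47905/2*(-75903) = 3636133215/2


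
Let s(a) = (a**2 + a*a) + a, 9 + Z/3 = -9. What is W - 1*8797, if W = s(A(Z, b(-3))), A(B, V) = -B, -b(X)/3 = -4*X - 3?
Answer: -2911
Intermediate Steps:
Z = -54 (Z = -27 + 3*(-9) = -27 - 27 = -54)
b(X) = 9 + 12*X (b(X) = -3*(-4*X - 3) = -3*(-3 - 4*X) = 9 + 12*X)
s(a) = a + 2*a**2 (s(a) = (a**2 + a**2) + a = 2*a**2 + a = a + 2*a**2)
W = 5886 (W = (-1*(-54))*(1 + 2*(-1*(-54))) = 54*(1 + 2*54) = 54*(1 + 108) = 54*109 = 5886)
W - 1*8797 = 5886 - 1*8797 = 5886 - 8797 = -2911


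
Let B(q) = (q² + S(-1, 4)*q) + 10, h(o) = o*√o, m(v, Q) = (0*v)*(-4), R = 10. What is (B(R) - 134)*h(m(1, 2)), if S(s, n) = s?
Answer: 0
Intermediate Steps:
m(v, Q) = 0 (m(v, Q) = 0*(-4) = 0)
h(o) = o^(3/2)
B(q) = 10 + q² - q (B(q) = (q² - q) + 10 = 10 + q² - q)
(B(R) - 134)*h(m(1, 2)) = ((10 + 10² - 1*10) - 134)*0^(3/2) = ((10 + 100 - 10) - 134)*0 = (100 - 134)*0 = -34*0 = 0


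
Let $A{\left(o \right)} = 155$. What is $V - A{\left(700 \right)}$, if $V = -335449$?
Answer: $-335604$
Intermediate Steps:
$V - A{\left(700 \right)} = -335449 - 155 = -335604$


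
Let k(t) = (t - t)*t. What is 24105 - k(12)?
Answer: 24105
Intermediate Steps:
k(t) = 0 (k(t) = 0*t = 0)
24105 - k(12) = 24105 - 1*0 = 24105 + 0 = 24105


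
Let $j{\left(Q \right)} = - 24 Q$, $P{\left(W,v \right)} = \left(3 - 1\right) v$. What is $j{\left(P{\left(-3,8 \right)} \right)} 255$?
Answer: $-97920$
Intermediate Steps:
$P{\left(W,v \right)} = 2 v$
$j{\left(P{\left(-3,8 \right)} \right)} 255 = - 24 \cdot 2 \cdot 8 \cdot 255 = \left(-24\right) 16 \cdot 255 = \left(-384\right) 255 = -97920$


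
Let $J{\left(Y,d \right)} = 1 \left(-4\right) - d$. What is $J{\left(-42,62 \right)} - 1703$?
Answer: $-1769$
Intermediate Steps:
$J{\left(Y,d \right)} = -4 - d$
$J{\left(-42,62 \right)} - 1703 = \left(-4 - 62\right) - 1703 = -66 - 1703 = -1769$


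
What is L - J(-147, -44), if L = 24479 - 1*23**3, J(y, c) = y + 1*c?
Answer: 12503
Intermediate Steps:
J(y, c) = c + y (J(y, c) = y + c = c + y)
L = 12312 (L = 24479 - 1*12167 = 24479 - 12167 = 12312)
L - J(-147, -44) = 12312 - (-44 - 147) = 12312 - 1*(-191) = 12312 + 191 = 12503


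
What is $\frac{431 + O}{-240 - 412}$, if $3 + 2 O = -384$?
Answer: $- \frac{475}{1304} \approx -0.36426$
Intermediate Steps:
$O = - \frac{387}{2}$ ($O = - \frac{3}{2} + \frac{1}{2} \left(-384\right) = - \frac{3}{2} - 192 = - \frac{387}{2} \approx -193.5$)
$\frac{431 + O}{-240 - 412} = \frac{431 - \frac{387}{2}}{-240 - 412} = \frac{475}{2 \left(-652\right)} = \frac{475}{2} \left(- \frac{1}{652}\right) = - \frac{475}{1304}$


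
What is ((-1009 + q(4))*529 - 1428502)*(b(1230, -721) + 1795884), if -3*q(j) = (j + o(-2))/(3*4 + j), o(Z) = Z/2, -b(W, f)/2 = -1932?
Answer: -14126553655569/4 ≈ -3.5316e+12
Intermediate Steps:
b(W, f) = 3864 (b(W, f) = -2*(-1932) = 3864)
o(Z) = Z/2 (o(Z) = Z*(½) = Z/2)
q(j) = -(-1 + j)/(3*(12 + j)) (q(j) = -(j + (½)*(-2))/(3*(3*4 + j)) = -(j - 1)/(3*(12 + j)) = -(-1 + j)/(3*(12 + j)))
((-1009 + q(4))*529 - 1428502)*(b(1230, -721) + 1795884) = ((-1009 + (1 - 1*4)/(3*(12 + 4)))*529 - 1428502)*(3864 + 1795884) = ((-1009 + (⅓)*(1 - 4)/16)*529 - 1428502)*1799748 = ((-1009 + (⅓)*(1/16)*(-3))*529 - 1428502)*1799748 = ((-1009 - 1/16)*529 - 1428502)*1799748 = (-16145/16*529 - 1428502)*1799748 = (-8540705/16 - 1428502)*1799748 = -31396737/16*1799748 = -14126553655569/4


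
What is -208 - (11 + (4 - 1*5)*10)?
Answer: -209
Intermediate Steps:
-208 - (11 + (4 - 1*5)*10) = -208 - (11 + (4 - 5)*10) = -208 - (11 - 1*10) = -208 - (11 - 10) = -208 - 1*1 = -208 - 1 = -209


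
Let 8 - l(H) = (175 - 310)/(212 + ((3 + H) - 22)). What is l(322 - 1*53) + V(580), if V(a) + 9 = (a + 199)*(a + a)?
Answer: 139160451/154 ≈ 9.0364e+5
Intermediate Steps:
V(a) = -9 + 2*a*(199 + a) (V(a) = -9 + (a + 199)*(a + a) = -9 + (199 + a)*(2*a) = -9 + 2*a*(199 + a))
l(H) = 8 + 135/(193 + H) (l(H) = 8 - (175 - 310)/(212 + ((3 + H) - 22)) = 8 - (-135)/(212 + (-19 + H)) = 8 - (-135)/(193 + H) = 8 + 135/(193 + H))
l(322 - 1*53) + V(580) = (1679 + 8*(322 - 1*53))/(193 + (322 - 1*53)) + (-9 + 2*580**2 + 398*580) = (1679 + 8*(322 - 53))/(193 + (322 - 53)) + (-9 + 2*336400 + 230840) = (1679 + 8*269)/(193 + 269) + (-9 + 672800 + 230840) = (1679 + 2152)/462 + 903631 = (1/462)*3831 + 903631 = 1277/154 + 903631 = 139160451/154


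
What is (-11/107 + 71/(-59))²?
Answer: 67996516/39853969 ≈ 1.7061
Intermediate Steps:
(-11/107 + 71/(-59))² = (-11*1/107 + 71*(-1/59))² = (-11/107 - 71/59)² = (-8246/6313)² = 67996516/39853969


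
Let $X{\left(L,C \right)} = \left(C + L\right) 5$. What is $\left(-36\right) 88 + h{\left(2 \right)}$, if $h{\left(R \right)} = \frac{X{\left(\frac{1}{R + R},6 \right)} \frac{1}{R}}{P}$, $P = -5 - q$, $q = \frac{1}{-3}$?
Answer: $- \frac{355191}{112} \approx -3171.3$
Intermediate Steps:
$q = - \frac{1}{3} \approx -0.33333$
$X{\left(L,C \right)} = 5 C + 5 L$
$P = - \frac{14}{3}$ ($P = -5 - - \frac{1}{3} = -5 + \frac{1}{3} = - \frac{14}{3} \approx -4.6667$)
$h{\left(R \right)} = - \frac{3 \left(30 + \frac{5}{2 R}\right)}{14 R}$ ($h{\left(R \right)} = \frac{\left(5 \cdot 6 + \frac{5}{R + R}\right) \frac{1}{R}}{- \frac{14}{3}} = \frac{30 + \frac{5}{2 R}}{R} \left(- \frac{3}{14}\right) = - \frac{3 \left(30 + \frac{5}{2 R}\right)}{14 R}$)
$\left(-36\right) 88 + h{\left(2 \right)} = \left(-36\right) 88 + \frac{15 \left(-1 - 24\right)}{28 \cdot 4} = -3168 + \frac{15}{28} \cdot \frac{1}{4} \left(-1 - 24\right) = -3168 + \frac{15}{28} \cdot \frac{1}{4} \left(-25\right) = -3168 - \frac{375}{112} = - \frac{355191}{112}$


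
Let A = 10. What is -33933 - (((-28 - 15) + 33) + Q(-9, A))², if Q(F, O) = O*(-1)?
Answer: -34333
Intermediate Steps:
Q(F, O) = -O
-33933 - (((-28 - 15) + 33) + Q(-9, A))² = -33933 - (((-28 - 15) + 33) - 1*10)² = -33933 - ((-43 + 33) - 10)² = -33933 - (-10 - 10)² = -33933 - 1*(-20)² = -33933 - 1*400 = -33933 - 400 = -34333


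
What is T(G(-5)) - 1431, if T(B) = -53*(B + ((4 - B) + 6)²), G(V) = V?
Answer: -13091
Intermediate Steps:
T(B) = -53*B - 53*(10 - B)² (T(B) = -53*(B + (10 - B)²) = -53*B - 53*(10 - B)²)
T(G(-5)) - 1431 = (-53*(-5) - 53*(-10 - 5)²) - 1431 = (265 - 53*(-15)²) - 1431 = (265 - 53*225) - 1431 = (265 - 11925) - 1431 = -11660 - 1431 = -13091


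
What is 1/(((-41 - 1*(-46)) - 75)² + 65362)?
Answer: 1/70262 ≈ 1.4232e-5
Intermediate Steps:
1/(((-41 - 1*(-46)) - 75)² + 65362) = 1/(((-41 + 46) - 75)² + 65362) = 1/((5 - 75)² + 65362) = 1/((-70)² + 65362) = 1/(4900 + 65362) = 1/70262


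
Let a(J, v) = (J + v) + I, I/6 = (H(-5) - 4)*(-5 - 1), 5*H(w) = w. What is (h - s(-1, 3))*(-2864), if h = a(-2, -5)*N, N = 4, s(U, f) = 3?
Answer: -1973296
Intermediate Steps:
H(w) = w/5
I = 180 (I = 6*(((1/5)*(-5) - 4)*(-5 - 1)) = 6*((-1 - 4)*(-6)) = 6*(-5*(-6)) = 6*30 = 180)
a(J, v) = 180 + J + v (a(J, v) = (J + v) + 180 = 180 + J + v)
h = 692 (h = (180 - 2 - 5)*4 = 173*4 = 692)
(h - s(-1, 3))*(-2864) = (692 - 1*3)*(-2864) = (692 - 3)*(-2864) = 689*(-2864) = -1973296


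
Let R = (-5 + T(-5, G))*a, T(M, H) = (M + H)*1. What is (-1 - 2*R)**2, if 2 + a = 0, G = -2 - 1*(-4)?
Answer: 1089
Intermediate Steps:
G = 2 (G = -2 + 4 = 2)
T(M, H) = H + M (T(M, H) = (H + M)*1 = H + M)
a = -2 (a = -2 + 0 = -2)
R = 16 (R = (-5 + (2 - 5))*(-2) = (-5 - 3)*(-2) = -8*(-2) = 16)
(-1 - 2*R)**2 = (-1 - 2*16)**2 = (-1 - 32)**2 = (-33)**2 = 1089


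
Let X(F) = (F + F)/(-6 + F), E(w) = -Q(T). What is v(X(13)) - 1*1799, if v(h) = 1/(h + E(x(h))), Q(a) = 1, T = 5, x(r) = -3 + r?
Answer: -34174/19 ≈ -1798.6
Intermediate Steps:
E(w) = -1 (E(w) = -1*1 = -1)
X(F) = 2*F/(-6 + F) (X(F) = (2*F)/(-6 + F) = 2*F/(-6 + F))
v(h) = 1/(-1 + h) (v(h) = 1/(h - 1) = 1/(-1 + h))
v(X(13)) - 1*1799 = 1/(-1 + 2*13/(-6 + 13)) - 1*1799 = 1/(-1 + 2*13/7) - 1799 = 1/(-1 + 2*13*(1/7)) - 1799 = 1/(-1 + 26/7) - 1799 = 1/(19/7) - 1799 = 7/19 - 1799 = -34174/19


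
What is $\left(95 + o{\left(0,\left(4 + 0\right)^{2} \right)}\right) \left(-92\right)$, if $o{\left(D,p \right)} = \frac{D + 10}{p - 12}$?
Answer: $-8970$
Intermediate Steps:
$o{\left(D,p \right)} = \frac{10 + D}{-12 + p}$
$\left(95 + o{\left(0,\left(4 + 0\right)^{2} \right)}\right) \left(-92\right) = \left(95 + \frac{10 + 0}{-12 + \left(4 + 0\right)^{2}}\right) \left(-92\right) = \left(95 + \frac{1}{-12 + 4^{2}} \cdot 10\right) \left(-92\right) = \left(95 + \frac{1}{-12 + 16} \cdot 10\right) \left(-92\right) = \left(95 + \frac{1}{4} \cdot 10\right) \left(-92\right) = \left(95 + \frac{5}{2}\right) \left(-92\right) = \frac{195}{2} \left(-92\right) = -8970$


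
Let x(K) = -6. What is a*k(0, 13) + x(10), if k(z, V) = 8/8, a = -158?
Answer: -164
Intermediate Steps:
k(z, V) = 1 (k(z, V) = 8*(⅛) = 1)
a*k(0, 13) + x(10) = -158*1 - 6 = -158 - 6 = -164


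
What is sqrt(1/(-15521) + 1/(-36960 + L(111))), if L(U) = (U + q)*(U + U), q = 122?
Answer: sqrt(173033229930)/229183086 ≈ 0.0018150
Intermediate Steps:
L(U) = 2*U*(122 + U) (L(U) = (U + 122)*(U + U) = (122 + U)*(2*U) = 2*U*(122 + U))
sqrt(1/(-15521) + 1/(-36960 + L(111))) = sqrt(1/(-15521) + 1/(-36960 + 2*111*(122 + 111))) = sqrt(-1/15521 + 1/(-36960 + 2*111*233)) = sqrt(-1/15521 + 1/(-36960 + 51726)) = sqrt(-1/15521 + 1/14766) = sqrt(755/229183086) = sqrt(173033229930)/229183086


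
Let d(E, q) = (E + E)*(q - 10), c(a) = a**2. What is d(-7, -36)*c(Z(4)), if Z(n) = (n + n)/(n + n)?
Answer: 644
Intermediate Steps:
Z(n) = 1 (Z(n) = (2*n)/((2*n)) = (2*n)*(1/(2*n)) = 1)
d(E, q) = 2*E*(-10 + q) (d(E, q) = (2*E)*(-10 + q) = 2*E*(-10 + q))
d(-7, -36)*c(Z(4)) = (2*(-7)*(-10 - 36))*1**2 = (2*(-7)*(-46))*1 = 644*1 = 644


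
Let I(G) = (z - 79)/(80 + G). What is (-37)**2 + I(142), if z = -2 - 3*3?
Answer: 50638/37 ≈ 1368.6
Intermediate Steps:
z = -11 (z = -2 - 9 = -11)
I(G) = -90/(80 + G) (I(G) = (-11 - 79)/(80 + G) = -90/(80 + G))
(-37)**2 + I(142) = (-37)**2 - 90/(80 + 142) = 1369 - 90/222 = 1369 - 90*1/222 = 1369 - 15/37 = 50638/37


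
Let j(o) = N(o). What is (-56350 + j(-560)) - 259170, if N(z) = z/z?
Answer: -315519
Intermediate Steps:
N(z) = 1
j(o) = 1
(-56350 + j(-560)) - 259170 = (-56350 + 1) - 259170 = -56349 - 259170 = -315519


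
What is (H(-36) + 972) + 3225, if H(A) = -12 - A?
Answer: 4221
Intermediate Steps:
(H(-36) + 972) + 3225 = ((-12 - 1*(-36)) + 972) + 3225 = ((-12 + 36) + 972) + 3225 = (24 + 972) + 3225 = 996 + 3225 = 4221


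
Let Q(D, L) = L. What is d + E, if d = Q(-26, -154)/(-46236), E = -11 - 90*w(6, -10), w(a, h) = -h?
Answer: -21060421/23118 ≈ -911.00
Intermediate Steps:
E = -911 (E = -11 - (-90)*(-10) = -11 - 90*10 = -11 - 900 = -911)
d = 77/23118 (d = -154/(-46236) = -154*(-1/46236) = 77/23118 ≈ 0.0033307)
d + E = 77/23118 - 911 = -21060421/23118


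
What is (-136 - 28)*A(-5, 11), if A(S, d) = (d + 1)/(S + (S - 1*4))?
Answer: 984/7 ≈ 140.57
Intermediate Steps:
A(S, d) = (1 + d)/(-4 + 2*S) (A(S, d) = (1 + d)/(S + (S - 4)) = (1 + d)/(S + (-4 + S)) = (1 + d)/(-4 + 2*S))
(-136 - 28)*A(-5, 11) = (-136 - 28)*((1 + 11)/(2*(-2 - 5))) = -82*12/(-7) = -82*(-1)*12/7 = -164*(-6/7) = 984/7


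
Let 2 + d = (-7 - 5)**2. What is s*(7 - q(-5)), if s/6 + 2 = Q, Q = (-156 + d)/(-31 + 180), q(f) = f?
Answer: -22464/149 ≈ -150.77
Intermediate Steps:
d = 142 (d = -2 + (-7 - 5)**2 = -2 + (-12)**2 = -2 + 144 = 142)
Q = -14/149 (Q = (-156 + 142)/(-31 + 180) = -14/149 ≈ -0.093960)
s = -1872/149 (s = -12 + 6*(-14/149) = -12 - 84/149 = -1872/149 ≈ -12.564)
s*(7 - q(-5)) = -1872*(7 - 1*(-5))/149 = -1872*(7 + 5)/149 = -1872/149*12 = -22464/149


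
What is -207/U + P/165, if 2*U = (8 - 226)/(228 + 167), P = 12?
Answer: 4497511/5995 ≈ 750.21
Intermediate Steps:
U = -109/395 (U = ((8 - 226)/(228 + 167))/2 = (-218/395)/2 = (-218*1/395)/2 = (½)*(-218/395) = -109/395 ≈ -0.27595)
-207/U + P/165 = -207/(-109/395) + 12/165 = -207*(-395/109) + 12*(1/165) = 81765/109 + 4/55 = 4497511/5995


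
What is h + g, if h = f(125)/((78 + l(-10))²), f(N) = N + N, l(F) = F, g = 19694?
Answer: 45532653/2312 ≈ 19694.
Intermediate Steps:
f(N) = 2*N
h = 125/2312 (h = (2*125)/((78 - 10)²) = 250/(68²) = 250/4624 = 250*(1/4624) = 125/2312 ≈ 0.054066)
h + g = 125/2312 + 19694 = 45532653/2312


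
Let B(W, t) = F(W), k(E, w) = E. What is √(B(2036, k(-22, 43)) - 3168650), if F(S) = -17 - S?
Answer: I*√3170703 ≈ 1780.6*I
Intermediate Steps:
B(W, t) = -17 - W
√(B(2036, k(-22, 43)) - 3168650) = √((-17 - 1*2036) - 3168650) = √((-17 - 2036) - 3168650) = √(-2053 - 3168650) = √(-3170703) = I*√3170703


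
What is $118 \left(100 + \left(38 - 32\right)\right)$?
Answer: $12508$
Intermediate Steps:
$118 \left(100 + \left(38 - 32\right)\right) = 118 \left(100 + 6\right) = 118 \cdot 106 = 12508$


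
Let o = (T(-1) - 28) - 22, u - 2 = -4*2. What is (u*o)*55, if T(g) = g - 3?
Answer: 17820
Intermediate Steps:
u = -6 (u = 2 - 4*2 = 2 - 8 = -6)
T(g) = -3 + g
o = -54 (o = ((-3 - 1) - 28) - 22 = (-4 - 28) - 22 = -32 - 22 = -54)
(u*o)*55 = -6*(-54)*55 = 324*55 = 17820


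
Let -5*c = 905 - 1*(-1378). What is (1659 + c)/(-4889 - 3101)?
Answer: -3006/19975 ≈ -0.15049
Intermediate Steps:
c = -2283/5 (c = -(905 - 1*(-1378))/5 = -(905 + 1378)/5 = -⅕*2283 = -2283/5 ≈ -456.60)
(1659 + c)/(-4889 - 3101) = (1659 - 2283/5)/(-4889 - 3101) = (6012/5)/(-7990) = (6012/5)*(-1/7990) = -3006/19975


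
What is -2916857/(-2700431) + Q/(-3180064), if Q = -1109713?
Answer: 12272495325151/8587543407584 ≈ 1.4291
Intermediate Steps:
-2916857/(-2700431) + Q/(-3180064) = -2916857/(-2700431) - 1109713/(-3180064) = -2916857*(-1/2700431) - 1109713*(-1/3180064) = 2916857/2700431 + 1109713/3180064 = 12272495325151/8587543407584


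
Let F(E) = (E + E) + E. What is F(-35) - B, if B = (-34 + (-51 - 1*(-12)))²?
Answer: -5434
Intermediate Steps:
F(E) = 3*E (F(E) = 2*E + E = 3*E)
B = 5329 (B = (-34 + (-51 + 12))² = (-34 - 39)² = (-73)² = 5329)
F(-35) - B = 3*(-35) - 1*5329 = -105 - 5329 = -5434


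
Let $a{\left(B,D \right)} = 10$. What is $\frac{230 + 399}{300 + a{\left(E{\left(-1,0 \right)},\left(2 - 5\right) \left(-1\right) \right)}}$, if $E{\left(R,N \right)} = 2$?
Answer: $\frac{629}{310} \approx 2.029$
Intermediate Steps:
$\frac{230 + 399}{300 + a{\left(E{\left(-1,0 \right)},\left(2 - 5\right) \left(-1\right) \right)}} = \frac{230 + 399}{300 + 10} = \frac{629}{310}$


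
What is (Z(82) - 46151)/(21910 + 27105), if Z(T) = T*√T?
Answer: -46151/49015 + 82*√82/49015 ≈ -0.92642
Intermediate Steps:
Z(T) = T^(3/2)
(Z(82) - 46151)/(21910 + 27105) = (82^(3/2) - 46151)/(21910 + 27105) = (82*√82 - 46151)/49015 = (-46151 + 82*√82)*(1/49015) = -46151/49015 + 82*√82/49015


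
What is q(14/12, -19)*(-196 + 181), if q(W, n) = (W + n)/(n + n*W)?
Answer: -1605/247 ≈ -6.4980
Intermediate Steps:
q(W, n) = (W + n)/(n + W*n)
q(14/12, -19)*(-196 + 181) = ((14/12 - 19)/((-19)*(1 + 14/12)))*(-196 + 181) = -(14*(1/12) - 19)/(19*(1 + 14*(1/12)))*(-15) = -(7/6 - 19)/(19*(1 + 7/6))*(-15) = -1/19*(-107/6)/13/6*(-15) = -1/19*6/13*(-107/6)*(-15) = (107/247)*(-15) = -1605/247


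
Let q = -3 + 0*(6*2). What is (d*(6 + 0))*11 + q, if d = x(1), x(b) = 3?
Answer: 195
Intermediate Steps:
d = 3
q = -3 (q = -3 + 0*12 = -3 + 0 = -3)
(d*(6 + 0))*11 + q = (3*(6 + 0))*11 - 3 = (3*6)*11 - 3 = 18*11 - 3 = 198 - 3 = 195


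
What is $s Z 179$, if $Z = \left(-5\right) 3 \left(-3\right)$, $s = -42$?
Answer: $-338310$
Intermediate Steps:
$Z = 45$ ($Z = \left(-15\right) \left(-3\right) = 45$)
$s Z 179 = \left(-42\right) 45 \cdot 179 = \left(-1890\right) 179 = -338310$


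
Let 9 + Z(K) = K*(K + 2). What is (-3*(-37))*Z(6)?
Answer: 4329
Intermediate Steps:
Z(K) = -9 + K*(2 + K) (Z(K) = -9 + K*(K + 2) = -9 + K*(2 + K))
(-3*(-37))*Z(6) = (-3*(-37))*(-9 + 6² + 2*6) = 111*(-9 + 36 + 12) = 111*39 = 4329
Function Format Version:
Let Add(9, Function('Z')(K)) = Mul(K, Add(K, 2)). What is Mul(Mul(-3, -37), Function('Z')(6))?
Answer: 4329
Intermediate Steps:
Function('Z')(K) = Add(-9, Mul(K, Add(2, K))) (Function('Z')(K) = Add(-9, Mul(K, Add(K, 2))) = Add(-9, Mul(K, Add(2, K))))
Mul(Mul(-3, -37), Function('Z')(6)) = Mul(Mul(-3, -37), Add(-9, Pow(6, 2), Mul(2, 6))) = Mul(111, Add(-9, 36, 12)) = Mul(111, 39) = 4329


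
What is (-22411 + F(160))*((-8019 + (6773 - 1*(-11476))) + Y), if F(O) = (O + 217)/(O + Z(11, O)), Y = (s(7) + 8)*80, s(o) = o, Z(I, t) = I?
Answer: -4866518080/19 ≈ -2.5613e+8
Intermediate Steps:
Y = 1200 (Y = (7 + 8)*80 = 15*80 = 1200)
F(O) = (217 + O)/(11 + O) (F(O) = (O + 217)/(O + 11) = (217 + O)/(11 + O))
(-22411 + F(160))*((-8019 + (6773 - 1*(-11476))) + Y) = (-22411 + (217 + 160)/(11 + 160))*((-8019 + (6773 - 1*(-11476))) + 1200) = (-22411 + 377/171)*((-8019 + (6773 + 11476)) + 1200) = (-22411 + (1/171)*377)*((-8019 + 18249) + 1200) = (-22411 + 377/171)*(10230 + 1200) = -3831904/171*11430 = -4866518080/19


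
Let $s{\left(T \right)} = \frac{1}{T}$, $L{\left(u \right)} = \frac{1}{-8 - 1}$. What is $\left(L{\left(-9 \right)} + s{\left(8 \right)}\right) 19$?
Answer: $\frac{19}{72} \approx 0.26389$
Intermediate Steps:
$L{\left(u \right)} = - \frac{1}{9}$ ($L{\left(u \right)} = \frac{1}{-9} = - \frac{1}{9}$)
$\left(L{\left(-9 \right)} + s{\left(8 \right)}\right) 19 = \left(- \frac{1}{9} + \frac{1}{8}\right) 19 = \frac{1}{72} \cdot 19 = \frac{19}{72}$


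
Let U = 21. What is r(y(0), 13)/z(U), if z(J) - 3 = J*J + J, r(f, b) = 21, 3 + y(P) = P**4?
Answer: 7/155 ≈ 0.045161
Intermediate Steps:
y(P) = -3 + P**4
z(J) = 3 + J + J**2 (z(J) = 3 + (J*J + J) = 3 + (J**2 + J) = 3 + (J + J**2) = 3 + J + J**2)
r(y(0), 13)/z(U) = 21/(3 + 21 + 21**2) = 21/(3 + 21 + 441) = 21/465 = 21*(1/465) = 7/155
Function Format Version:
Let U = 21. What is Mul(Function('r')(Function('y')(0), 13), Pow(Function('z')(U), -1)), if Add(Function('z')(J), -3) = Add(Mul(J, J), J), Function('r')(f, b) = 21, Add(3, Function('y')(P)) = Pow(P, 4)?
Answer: Rational(7, 155) ≈ 0.045161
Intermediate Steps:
Function('y')(P) = Add(-3, Pow(P, 4))
Function('z')(J) = Add(3, J, Pow(J, 2)) (Function('z')(J) = Add(3, Add(Mul(J, J), J)) = Add(3, Add(Pow(J, 2), J)) = Add(3, Add(J, Pow(J, 2))) = Add(3, J, Pow(J, 2)))
Mul(Function('r')(Function('y')(0), 13), Pow(Function('z')(U), -1)) = Mul(21, Pow(Add(3, 21, Pow(21, 2)), -1)) = Mul(21, Pow(Add(3, 21, 441), -1)) = Mul(21, Pow(465, -1)) = Mul(21, Rational(1, 465)) = Rational(7, 155)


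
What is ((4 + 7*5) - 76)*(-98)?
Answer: 3626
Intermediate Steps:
((4 + 7*5) - 76)*(-98) = ((4 + 35) - 76)*(-98) = (39 - 76)*(-98) = -37*(-98) = 3626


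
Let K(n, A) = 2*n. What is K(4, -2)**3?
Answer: 512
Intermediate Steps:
K(4, -2)**3 = (2*4)**3 = 8**3 = 512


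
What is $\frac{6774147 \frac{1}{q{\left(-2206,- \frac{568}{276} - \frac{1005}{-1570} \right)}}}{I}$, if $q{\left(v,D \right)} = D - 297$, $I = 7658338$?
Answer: $- \frac{73384334451}{24757572582049} \approx -0.0029641$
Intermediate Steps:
$q{\left(v,D \right)} = -297 + D$
$\frac{6774147 \frac{1}{q{\left(-2206,- \frac{568}{276} - \frac{1005}{-1570} \right)}}}{I} = \frac{6774147 \frac{1}{-297 - \left(- \frac{201}{314} + \frac{142}{69}\right)}}{7658338} = \frac{6774147}{-297 - \frac{30719}{21666}} \cdot \frac{1}{7658338} = \frac{6774147}{- \frac{6465521}{21666}} \cdot \frac{1}{7658338} = 6774147 \left(- \frac{21666}{6465521}\right) \frac{1}{7658338} = \left(- \frac{146768668902}{6465521}\right) \frac{1}{7658338} = - \frac{73384334451}{24757572582049}$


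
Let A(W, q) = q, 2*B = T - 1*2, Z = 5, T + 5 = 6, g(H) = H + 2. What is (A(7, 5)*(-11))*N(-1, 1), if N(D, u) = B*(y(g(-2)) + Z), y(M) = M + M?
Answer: 275/2 ≈ 137.50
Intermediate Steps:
g(H) = 2 + H
T = 1 (T = -5 + 6 = 1)
y(M) = 2*M
B = -½ (B = (1 - 1*2)/2 = (1 - 2)/2 = (½)*(-1) = -½ ≈ -0.50000)
N(D, u) = -5/2 (N(D, u) = -(2*(2 - 2) + 5)/2 = -(2*0 + 5)/2 = -(0 + 5)/2 = -½*5 = -5/2)
(A(7, 5)*(-11))*N(-1, 1) = (5*(-11))*(-5/2) = -55*(-5/2) = 275/2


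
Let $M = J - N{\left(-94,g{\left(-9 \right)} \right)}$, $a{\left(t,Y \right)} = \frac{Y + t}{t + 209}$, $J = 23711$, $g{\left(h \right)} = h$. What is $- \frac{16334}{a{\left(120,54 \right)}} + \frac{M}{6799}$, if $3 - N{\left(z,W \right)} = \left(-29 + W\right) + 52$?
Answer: $- \frac{18266461643}{591513} \approx -30881.0$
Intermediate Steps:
$N{\left(z,W \right)} = -20 - W$ ($N{\left(z,W \right)} = 3 - \left(\left(-29 + W\right) + 52\right) = 3 - \left(23 + W\right) = -20 - W$)
$a{\left(t,Y \right)} = \frac{Y + t}{209 + t}$
$M = 23722$ ($M = 23711 - \left(-20 - -9\right) = 23711 - \left(-20 + 9\right) = 23711 - -11 = 23711 + 11 = 23722$)
$- \frac{16334}{a{\left(120,54 \right)}} + \frac{M}{6799} = - \frac{16334}{\frac{1}{209 + 120} \left(54 + 120\right)} + \frac{23722}{6799} = - \frac{16334}{\frac{1}{329} \cdot 174} + 23722 \cdot \frac{1}{6799} = - \frac{16334}{\frac{1}{329} \cdot 174} + \frac{23722}{6799} = - \frac{16334}{\frac{174}{329}} + \frac{23722}{6799} = \left(-16334\right) \frac{329}{174} + \frac{23722}{6799} = - \frac{2686943}{87} + \frac{23722}{6799} = - \frac{18266461643}{591513}$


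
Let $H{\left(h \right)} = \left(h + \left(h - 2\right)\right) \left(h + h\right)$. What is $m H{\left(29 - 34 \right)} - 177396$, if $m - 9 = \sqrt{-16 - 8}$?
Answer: $-176316 + 240 i \sqrt{6} \approx -1.7632 \cdot 10^{5} + 587.88 i$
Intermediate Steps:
$H{\left(h \right)} = 2 h \left(-2 + 2 h\right)$ ($H{\left(h \right)} = \left(h + \left(h - 2\right)\right) 2 h = \left(h + \left(-2 + h\right)\right) 2 h = \left(-2 + 2 h\right) 2 h = 2 h \left(-2 + 2 h\right)$)
$m = 9 + 2 i \sqrt{6}$ ($m = 9 + \sqrt{-16 - 8} = 9 + \sqrt{-24} = 9 + 2 i \sqrt{6} \approx 9.0 + 4.899 i$)
$m H{\left(29 - 34 \right)} - 177396 = \left(9 + 2 i \sqrt{6}\right) 4 \left(29 - 34\right) \left(-1 + \left(29 - 34\right)\right) - 177396 = \left(9 + 2 i \sqrt{6}\right) 4 \left(-5\right) \left(-1 - 5\right) - 177396 = \left(9 + 2 i \sqrt{6}\right) 4 \left(-5\right) \left(-6\right) - 177396 = \left(9 + 2 i \sqrt{6}\right) 120 - 177396 = \left(1080 + 240 i \sqrt{6}\right) - 177396 = -176316 + 240 i \sqrt{6}$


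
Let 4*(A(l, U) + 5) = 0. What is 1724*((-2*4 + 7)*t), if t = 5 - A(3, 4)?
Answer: -17240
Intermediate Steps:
A(l, U) = -5 (A(l, U) = -5 + (1/4)*0 = -5 + 0 = -5)
t = 10 (t = 5 - 1*(-5) = 5 + 5 = 10)
1724*((-2*4 + 7)*t) = 1724*((-2*4 + 7)*10) = 1724*((-8 + 7)*10) = 1724*(-1*10) = 1724*(-10) = -17240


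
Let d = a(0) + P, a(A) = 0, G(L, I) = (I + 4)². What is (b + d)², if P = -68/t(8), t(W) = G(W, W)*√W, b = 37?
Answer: 14194081/10368 - 629*√2/72 ≈ 1356.7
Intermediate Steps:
G(L, I) = (4 + I)²
t(W) = √W*(4 + W)² (t(W) = (4 + W)²*√W = √W*(4 + W)²)
P = -17*√2/144 (P = -68*√2/(4*(4 + 8)²) = -68*√2/576 = -17*√2/144 ≈ -0.16696)
d = -17*√2/144 (d = 0 - 17*√2/144 = -17*√2/144 ≈ -0.16696)
(b + d)² = (37 - 17*√2/144)²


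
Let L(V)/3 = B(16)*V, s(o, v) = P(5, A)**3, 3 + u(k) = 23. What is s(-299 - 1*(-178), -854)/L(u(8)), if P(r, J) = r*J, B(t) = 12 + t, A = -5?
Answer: -3125/336 ≈ -9.3006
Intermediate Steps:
u(k) = 20 (u(k) = -3 + 23 = 20)
P(r, J) = J*r
s(o, v) = -15625 (s(o, v) = (-5*5)**3 = (-25)**3 = -15625)
L(V) = 84*V (L(V) = 3*((12 + 16)*V) = 3*(28*V) = 84*V)
s(-299 - 1*(-178), -854)/L(u(8)) = -15625/(84*20) = -15625/1680 = -15625*1/1680 = -3125/336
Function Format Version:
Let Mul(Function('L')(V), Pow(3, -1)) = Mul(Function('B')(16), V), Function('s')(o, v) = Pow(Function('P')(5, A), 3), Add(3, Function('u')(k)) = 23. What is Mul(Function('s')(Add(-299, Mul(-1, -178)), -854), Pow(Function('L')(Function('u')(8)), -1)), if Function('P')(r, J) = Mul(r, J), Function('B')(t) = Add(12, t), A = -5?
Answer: Rational(-3125, 336) ≈ -9.3006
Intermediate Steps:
Function('u')(k) = 20 (Function('u')(k) = Add(-3, 23) = 20)
Function('P')(r, J) = Mul(J, r)
Function('s')(o, v) = -15625 (Function('s')(o, v) = Pow(Mul(-5, 5), 3) = Pow(-25, 3) = -15625)
Function('L')(V) = Mul(84, V) (Function('L')(V) = Mul(3, Mul(Add(12, 16), V)) = Mul(3, Mul(28, V)) = Mul(84, V))
Mul(Function('s')(Add(-299, Mul(-1, -178)), -854), Pow(Function('L')(Function('u')(8)), -1)) = Mul(-15625, Pow(Mul(84, 20), -1)) = Mul(-15625, Pow(1680, -1)) = Mul(-15625, Rational(1, 1680)) = Rational(-3125, 336)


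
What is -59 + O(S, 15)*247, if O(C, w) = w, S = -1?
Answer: 3646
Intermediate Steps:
-59 + O(S, 15)*247 = -59 + 15*247 = -59 + 3705 = 3646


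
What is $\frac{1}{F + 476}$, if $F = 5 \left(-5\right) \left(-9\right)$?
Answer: $\frac{1}{701} \approx 0.0014265$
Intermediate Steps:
$F = 225$ ($F = \left(-25\right) \left(-9\right) = 225$)
$\frac{1}{F + 476} = \frac{1}{225 + 476} = \frac{1}{701}$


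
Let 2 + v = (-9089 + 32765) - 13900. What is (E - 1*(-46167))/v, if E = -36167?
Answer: 5000/4887 ≈ 1.0231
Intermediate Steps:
v = 9774 (v = -2 + ((-9089 + 32765) - 13900) = -2 + (23676 - 13900) = -2 + 9776 = 9774)
(E - 1*(-46167))/v = (-36167 - 1*(-46167))/9774 = (-36167 + 46167)*(1/9774) = 10000*(1/9774) = 5000/4887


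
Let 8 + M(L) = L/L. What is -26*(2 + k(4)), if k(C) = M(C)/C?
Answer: -13/2 ≈ -6.5000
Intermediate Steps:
M(L) = -7 (M(L) = -8 + L/L = -8 + 1 = -7)
k(C) = -7/C
-26*(2 + k(4)) = -26*(2 - 7/4) = -26*¼ = -13/2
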